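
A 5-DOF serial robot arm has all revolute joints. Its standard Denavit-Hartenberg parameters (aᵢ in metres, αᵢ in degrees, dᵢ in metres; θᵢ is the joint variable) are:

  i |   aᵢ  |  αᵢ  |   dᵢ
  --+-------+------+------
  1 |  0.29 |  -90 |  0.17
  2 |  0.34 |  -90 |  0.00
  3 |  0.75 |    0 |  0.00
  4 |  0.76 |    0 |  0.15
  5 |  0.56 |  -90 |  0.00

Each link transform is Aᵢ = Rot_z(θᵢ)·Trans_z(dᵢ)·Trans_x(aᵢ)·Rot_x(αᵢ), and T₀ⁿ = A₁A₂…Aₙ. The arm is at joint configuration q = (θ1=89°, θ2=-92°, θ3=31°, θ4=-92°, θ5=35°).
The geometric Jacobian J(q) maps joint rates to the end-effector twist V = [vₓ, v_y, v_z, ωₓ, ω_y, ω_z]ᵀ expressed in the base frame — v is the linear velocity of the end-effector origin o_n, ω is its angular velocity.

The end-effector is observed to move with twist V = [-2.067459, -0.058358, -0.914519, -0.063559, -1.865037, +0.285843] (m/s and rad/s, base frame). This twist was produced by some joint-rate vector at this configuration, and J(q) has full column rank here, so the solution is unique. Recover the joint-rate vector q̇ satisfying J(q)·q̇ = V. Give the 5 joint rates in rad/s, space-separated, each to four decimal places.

o_n = [-0.5173, 0.3843, 2.0288]
J₁: ẑ×o_n = [-0.3843, -0.5173, 0.0000], ω = ẑ
J2: z=[-0.9998, 0.0175, 0.0000] o=[0.0051, 0.2900, 0.1700] → [0.0324, 1.8585, -0.0852, -0.9998, 0.0175, 0.0000]
J3: z=[0.0174, 0.9992, 0.0349] o=[0.0049, 0.2781, 0.5098] → [1.5141, -0.0447, 0.5236, 0.0174, 0.9992, 0.0349]
J4: z=[0.0174, 0.9992, 0.0349] o=[0.3907, 0.2489, 1.1523] → [0.8711, -0.0470, 0.9096, 0.0174, 0.9992, 0.0349]
J5: z=[0.0174, 0.9992, 0.0349] o=[-0.2715, 0.3975, 1.5257] → [0.5031, -0.0174, 0.2453, 0.0174, 0.9992, 0.0349]
q̇ = J⁺·V = [0.3510, 0.0310, -0.8670, -0.3200, -0.6800]

0.3510 0.0310 -0.8670 -0.3200 -0.6800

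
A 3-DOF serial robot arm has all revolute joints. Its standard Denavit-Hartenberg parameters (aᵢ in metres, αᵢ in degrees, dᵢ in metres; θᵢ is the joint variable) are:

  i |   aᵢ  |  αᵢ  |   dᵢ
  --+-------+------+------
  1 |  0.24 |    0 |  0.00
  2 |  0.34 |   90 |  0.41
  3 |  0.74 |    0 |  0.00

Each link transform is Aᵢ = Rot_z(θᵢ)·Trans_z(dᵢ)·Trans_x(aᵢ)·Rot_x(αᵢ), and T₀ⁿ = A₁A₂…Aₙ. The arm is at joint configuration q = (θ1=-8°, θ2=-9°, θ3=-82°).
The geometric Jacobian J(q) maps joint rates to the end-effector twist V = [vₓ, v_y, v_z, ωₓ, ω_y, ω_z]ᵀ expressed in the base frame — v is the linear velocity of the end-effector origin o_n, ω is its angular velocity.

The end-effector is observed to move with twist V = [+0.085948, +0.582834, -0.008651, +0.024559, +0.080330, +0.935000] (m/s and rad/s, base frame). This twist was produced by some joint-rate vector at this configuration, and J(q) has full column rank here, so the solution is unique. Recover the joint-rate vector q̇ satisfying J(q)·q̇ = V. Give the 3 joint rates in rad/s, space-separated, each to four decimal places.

0.7100 0.2250 -0.0840

o_n = [0.6613, -0.1629, -0.3228]
J₁: ẑ×o_n = [0.1629, 0.6613, -0.0000], ω = ẑ
J2: z=[0.0000, 0.0000, 1.0000] o=[0.2377, -0.0334, 0.0000] → [0.1295, 0.4236, -0.0000, 0.0000, 0.0000, 1.0000]
J3: z=[-0.2924, -0.9563, 0.0000] o=[0.5628, -0.1328, 0.4100] → [0.7008, -0.2142, 0.1030, -0.2924, -0.9563, 0.0000]
q̇ = J⁺·V = [0.7100, 0.2250, -0.0840]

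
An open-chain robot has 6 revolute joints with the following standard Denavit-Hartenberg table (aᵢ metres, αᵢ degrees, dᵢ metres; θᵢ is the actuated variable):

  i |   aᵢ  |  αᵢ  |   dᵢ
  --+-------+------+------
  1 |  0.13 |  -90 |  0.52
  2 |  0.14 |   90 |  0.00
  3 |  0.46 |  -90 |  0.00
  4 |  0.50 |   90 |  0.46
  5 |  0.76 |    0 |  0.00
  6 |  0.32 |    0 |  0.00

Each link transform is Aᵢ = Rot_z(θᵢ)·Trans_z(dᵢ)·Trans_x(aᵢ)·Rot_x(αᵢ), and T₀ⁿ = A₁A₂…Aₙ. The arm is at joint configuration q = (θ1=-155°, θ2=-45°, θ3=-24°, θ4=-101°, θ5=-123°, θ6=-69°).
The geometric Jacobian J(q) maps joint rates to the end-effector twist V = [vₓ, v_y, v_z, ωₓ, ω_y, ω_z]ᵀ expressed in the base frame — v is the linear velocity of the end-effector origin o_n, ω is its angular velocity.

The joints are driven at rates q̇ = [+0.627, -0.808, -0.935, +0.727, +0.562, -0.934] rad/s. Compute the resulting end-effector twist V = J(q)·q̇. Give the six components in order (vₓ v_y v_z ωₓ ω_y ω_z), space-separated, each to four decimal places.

0.5818 0.2405 0.3002 -1.0806 -0.1813 0.4610

o_n = [-0.7454, -0.0100, 0.7547]
J₁: ẑ×o_n = [0.0100, -0.7454, 0.0000], ω = ẑ
J2: z=[0.4226, -0.9063, 0.0000] o=[-0.1178, -0.0549, 0.5200] → [-0.2127, -0.0992, -0.5497, 0.4226, -0.9063, 0.0000]
J3: z=[0.6409, 0.2988, 0.7071] o=[-0.2075, -0.0968, 0.6190] → [-0.0208, -0.4673, 0.2164, 0.6409, 0.2988, 0.7071]
J4: z=[0.1254, -0.9495, 0.2876] o=[-0.5559, -0.0528, 0.9161] → [0.1410, -0.0342, -0.1745, 0.1254, -0.9495, 0.2876]
J5: z=[0.6212, -0.1509, -0.7690] o=[-0.1114, -0.3520, 1.3339] → [0.3504, 0.8473, 0.1168, 0.6212, -0.1509, -0.7690]
J6: z=[0.6212, -0.1509, -0.7690] o=[-0.5116, 0.1393, 0.9143] → [-0.0907, 0.2789, -0.1280, 0.6212, -0.1509, -0.7690]
V = J·q̇ = [0.5818, 0.2405, 0.3002, -1.0806, -0.1813, 0.4610]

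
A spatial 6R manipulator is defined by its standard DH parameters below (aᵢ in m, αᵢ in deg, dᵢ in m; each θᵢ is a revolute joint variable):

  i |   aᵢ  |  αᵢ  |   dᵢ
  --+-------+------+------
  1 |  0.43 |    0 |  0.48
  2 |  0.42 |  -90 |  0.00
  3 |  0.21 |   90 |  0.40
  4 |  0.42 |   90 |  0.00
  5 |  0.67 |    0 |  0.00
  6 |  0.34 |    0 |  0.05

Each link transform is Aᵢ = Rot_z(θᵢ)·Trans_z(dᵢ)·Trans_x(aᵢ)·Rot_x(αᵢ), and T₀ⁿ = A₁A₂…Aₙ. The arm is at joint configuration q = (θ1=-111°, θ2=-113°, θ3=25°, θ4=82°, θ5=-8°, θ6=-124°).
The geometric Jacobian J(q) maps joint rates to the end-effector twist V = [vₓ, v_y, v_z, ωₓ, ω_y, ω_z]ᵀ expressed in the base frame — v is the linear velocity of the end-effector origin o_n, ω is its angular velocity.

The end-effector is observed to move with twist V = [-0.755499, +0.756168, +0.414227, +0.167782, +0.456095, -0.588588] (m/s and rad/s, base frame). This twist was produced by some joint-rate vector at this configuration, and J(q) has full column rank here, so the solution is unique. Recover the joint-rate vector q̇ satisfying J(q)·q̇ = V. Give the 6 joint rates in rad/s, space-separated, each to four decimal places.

o_n = [-1.4598, -0.8653, 0.0065]
J₁: ẑ×o_n = [0.8653, -1.4598, 0.0000], ω = ẑ
J2: z=[0.0000, 0.0000, 1.0000] o=[-0.1541, -0.4014, 0.4800] → [0.4639, -1.3057, 0.0000, 0.0000, 0.0000, 1.0000]
J3: z=[-0.6947, -0.7193, 0.0000] o=[-0.4562, -0.1097, 0.4800] → [0.3406, -0.3289, -0.1970, -0.6947, -0.7193, 0.0000]
J4: z=[-0.3040, 0.2936, 0.9063] o=[-0.8710, -0.2652, 0.3913] → [0.4309, -0.6506, 0.3553, -0.3040, 0.2936, 0.9063]
J5: z=[-0.5489, 0.7236, -0.4185] o=[-1.1980, -0.5276, 0.3665] → [-0.4019, -0.0881, 0.3748, -0.5489, 0.7236, -0.4185]
J6: z=[-0.5489, 0.7236, -0.4185] o=[-1.6863, -0.9695, 0.2430] → [-0.1276, -0.2246, -0.2211, -0.5489, 0.7236, -0.4185]
q̇ = J⁺·V = [-0.3820, 0.0570, -0.4040, -0.1560, 0.7630, -0.4710]

-0.3820 0.0570 -0.4040 -0.1560 0.7630 -0.4710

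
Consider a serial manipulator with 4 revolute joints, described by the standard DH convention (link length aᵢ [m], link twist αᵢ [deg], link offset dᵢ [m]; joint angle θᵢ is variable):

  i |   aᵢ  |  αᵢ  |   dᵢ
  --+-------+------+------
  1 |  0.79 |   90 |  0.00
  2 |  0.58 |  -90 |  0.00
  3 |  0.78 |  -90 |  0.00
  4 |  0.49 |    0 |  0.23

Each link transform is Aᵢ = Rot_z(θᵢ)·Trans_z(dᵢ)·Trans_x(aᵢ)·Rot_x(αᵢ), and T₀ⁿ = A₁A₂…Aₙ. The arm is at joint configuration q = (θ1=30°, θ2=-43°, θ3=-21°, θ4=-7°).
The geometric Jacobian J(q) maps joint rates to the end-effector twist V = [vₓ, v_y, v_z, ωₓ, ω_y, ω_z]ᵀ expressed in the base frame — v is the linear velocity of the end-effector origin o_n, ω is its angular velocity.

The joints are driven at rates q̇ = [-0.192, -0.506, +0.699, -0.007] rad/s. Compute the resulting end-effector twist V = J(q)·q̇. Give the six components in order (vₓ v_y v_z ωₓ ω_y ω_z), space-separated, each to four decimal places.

-0.6971 0.1352 -0.8145 0.1615 0.6700 0.3209

o_n = [2.0073, 0.8829, -1.2144]
J₁: ẑ×o_n = [-0.8829, 2.0073, 0.0000], ω = ẑ
J2: z=[0.5000, -0.8660, 0.0000] o=[0.6842, 0.3950, 0.0000] → [1.0517, 0.6072, 1.3898, 0.5000, -0.8660, 0.0000]
J3: z=[0.5906, 0.3410, 0.7314] o=[1.0515, 0.6071, -0.3956] → [-0.4809, 1.1827, -0.1631, 0.5906, 0.3410, 0.7314]
J4: z=[-0.2398, 0.9396, -0.2444] o=[1.6525, 0.6313, -0.8922] → [-0.2412, -0.1640, -0.3937, -0.2398, 0.9396, -0.2444]
V = J·q̇ = [-0.6971, 0.1352, -0.8145, 0.1615, 0.6700, 0.3209]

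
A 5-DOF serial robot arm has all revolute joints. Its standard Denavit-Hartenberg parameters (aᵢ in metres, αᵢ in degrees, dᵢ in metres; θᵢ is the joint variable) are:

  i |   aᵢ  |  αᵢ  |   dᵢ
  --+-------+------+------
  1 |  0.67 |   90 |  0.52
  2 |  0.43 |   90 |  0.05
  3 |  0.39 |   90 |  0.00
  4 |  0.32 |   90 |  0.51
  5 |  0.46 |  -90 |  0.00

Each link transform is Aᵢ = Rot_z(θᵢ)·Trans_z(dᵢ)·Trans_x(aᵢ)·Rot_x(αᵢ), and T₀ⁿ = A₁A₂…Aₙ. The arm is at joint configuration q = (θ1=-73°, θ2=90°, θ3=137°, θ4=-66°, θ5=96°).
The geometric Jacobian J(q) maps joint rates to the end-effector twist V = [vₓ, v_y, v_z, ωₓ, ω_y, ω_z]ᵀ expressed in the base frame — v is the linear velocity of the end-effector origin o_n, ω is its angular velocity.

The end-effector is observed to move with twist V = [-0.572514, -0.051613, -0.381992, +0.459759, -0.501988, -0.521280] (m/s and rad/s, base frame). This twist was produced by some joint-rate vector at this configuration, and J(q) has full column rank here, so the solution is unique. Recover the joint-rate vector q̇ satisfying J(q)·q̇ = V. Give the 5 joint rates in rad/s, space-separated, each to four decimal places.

-0.6400 -0.9520 0.4530 0.5630 -0.3970

o_n = [-0.9277, -0.7245, 1.2437]
J₁: ẑ×o_n = [0.7245, -0.9277, 0.0000], ω = ẑ
J2: z=[-0.9563, -0.2924, 0.0000] o=[0.1959, -0.6407, 0.5200] → [-0.2116, 0.6921, -0.2484, -0.9563, -0.2924, 0.0000]
J3: z=[0.2924, -0.9563, -0.0000] o=[0.1481, -0.6553, 0.9500] → [-0.2809, -0.0859, -1.0490, 0.2924, -0.9563, -0.0000]
J4: z=[-0.6994, -0.2138, 0.6820] o=[-0.1063, -0.7331, 0.6648] → [-0.1297, -0.1553, -0.1817, -0.6994, -0.2138, 0.6820]
J5: z=[0.4769, 0.5711, 0.6681] o=[-0.6333, -0.5886, 0.9174] → [0.2772, -0.3523, 0.1033, 0.4769, 0.5711, 0.6681]
q̇ = J⁺·V = [-0.6400, -0.9520, 0.4530, 0.5630, -0.3970]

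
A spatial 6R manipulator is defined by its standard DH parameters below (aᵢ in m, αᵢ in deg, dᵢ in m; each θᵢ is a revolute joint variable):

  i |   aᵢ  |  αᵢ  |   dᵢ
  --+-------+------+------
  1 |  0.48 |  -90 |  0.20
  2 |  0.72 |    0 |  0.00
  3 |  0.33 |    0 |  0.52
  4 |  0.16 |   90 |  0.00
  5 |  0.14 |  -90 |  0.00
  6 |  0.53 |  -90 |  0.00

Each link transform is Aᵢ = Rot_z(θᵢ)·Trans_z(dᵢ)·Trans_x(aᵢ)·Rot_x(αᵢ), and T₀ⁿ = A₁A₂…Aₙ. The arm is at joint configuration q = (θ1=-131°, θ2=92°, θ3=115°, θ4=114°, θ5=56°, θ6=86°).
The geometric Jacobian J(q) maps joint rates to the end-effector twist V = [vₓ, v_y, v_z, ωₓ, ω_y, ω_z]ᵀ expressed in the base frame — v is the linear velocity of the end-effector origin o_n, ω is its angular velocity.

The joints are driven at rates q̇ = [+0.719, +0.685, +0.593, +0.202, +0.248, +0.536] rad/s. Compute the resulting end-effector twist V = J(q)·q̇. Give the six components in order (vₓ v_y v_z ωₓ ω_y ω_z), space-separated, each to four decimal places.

1.0624 0.7813 -0.5353 1.6721 -0.7892 0.6321

o_n = [0.0473, -0.9618, -0.6177]
J₁: ẑ×o_n = [0.9618, 0.0473, -0.0000], ω = ẑ
J2: z=[0.7547, -0.6561, 0.0000] o=[-0.3149, -0.3623, 0.2000] → [0.5364, 0.6171, -0.2148, 0.7547, -0.6561, 0.0000]
J3: z=[0.7547, -0.6561, 0.0000] o=[-0.2984, -0.3433, -0.5196] → [0.0644, 0.0740, -0.2399, 0.7547, -0.6561, 0.0000]
J4: z=[0.7547, -0.6561, 0.0000] o=[0.2869, -0.4625, -0.3697] → [0.1626, 0.1871, -0.5340, 0.7547, -0.6561, 0.0000]
J5: z=[0.4129, 0.4750, 0.7771] o=[0.2054, -0.5564, -0.2691] → [0.1495, 0.0211, -0.0923, 0.4129, 0.4750, 0.7771]
J6: z=[0.8447, 0.1194, -0.5217] o=[0.2530, -0.6784, -0.2198] → [-0.1953, 0.4434, -0.2148, 0.8447, 0.1194, -0.5217]
V = J·q̇ = [1.0624, 0.7813, -0.5353, 1.6721, -0.7892, 0.6321]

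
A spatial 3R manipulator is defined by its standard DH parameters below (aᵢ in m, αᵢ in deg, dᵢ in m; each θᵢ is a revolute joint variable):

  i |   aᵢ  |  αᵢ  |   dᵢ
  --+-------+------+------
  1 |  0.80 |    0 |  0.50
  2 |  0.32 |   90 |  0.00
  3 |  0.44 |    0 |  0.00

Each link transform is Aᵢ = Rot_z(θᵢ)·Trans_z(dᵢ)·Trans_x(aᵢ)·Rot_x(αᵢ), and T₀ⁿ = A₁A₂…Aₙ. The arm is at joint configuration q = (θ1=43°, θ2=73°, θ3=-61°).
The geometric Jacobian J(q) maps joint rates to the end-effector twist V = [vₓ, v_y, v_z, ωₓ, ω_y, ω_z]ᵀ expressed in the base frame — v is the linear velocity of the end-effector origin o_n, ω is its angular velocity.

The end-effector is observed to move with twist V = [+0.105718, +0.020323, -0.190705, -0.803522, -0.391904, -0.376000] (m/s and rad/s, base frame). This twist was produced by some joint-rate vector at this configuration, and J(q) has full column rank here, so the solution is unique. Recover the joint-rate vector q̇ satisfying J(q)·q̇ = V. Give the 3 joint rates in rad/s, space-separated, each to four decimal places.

o_n = [0.3513, 1.0249, 0.1152]
J₁: ẑ×o_n = [-1.0249, 0.3513, 0.0000], ω = ẑ
J2: z=[0.0000, 0.0000, 1.0000] o=[0.5851, 0.5456, 0.5000] → [-0.4793, -0.2338, 0.0000, 0.0000, 0.0000, 1.0000]
J3: z=[0.8988, 0.4384, 0.0000] o=[0.4448, 0.8332, 0.5000] → [-0.1687, 0.3459, 0.2133, 0.8988, 0.4384, 0.0000]
q̇ = J⁺·V = [0.4130, -0.7890, -0.8940]

0.4130 -0.7890 -0.8940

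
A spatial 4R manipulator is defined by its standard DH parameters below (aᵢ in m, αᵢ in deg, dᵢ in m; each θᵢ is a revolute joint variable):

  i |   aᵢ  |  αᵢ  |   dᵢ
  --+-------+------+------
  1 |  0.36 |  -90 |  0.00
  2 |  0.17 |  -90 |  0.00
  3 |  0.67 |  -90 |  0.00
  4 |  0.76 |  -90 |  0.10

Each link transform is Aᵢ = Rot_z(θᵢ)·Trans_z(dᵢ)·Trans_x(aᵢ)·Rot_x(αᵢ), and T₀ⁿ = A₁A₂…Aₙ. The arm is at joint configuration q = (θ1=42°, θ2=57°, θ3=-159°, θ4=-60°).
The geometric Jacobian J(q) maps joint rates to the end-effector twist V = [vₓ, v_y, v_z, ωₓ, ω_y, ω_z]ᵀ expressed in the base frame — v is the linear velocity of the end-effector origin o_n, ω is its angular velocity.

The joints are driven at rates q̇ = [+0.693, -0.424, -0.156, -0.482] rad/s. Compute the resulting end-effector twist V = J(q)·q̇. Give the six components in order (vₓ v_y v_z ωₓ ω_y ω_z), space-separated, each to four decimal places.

0.1018 -0.8320 -0.6996 0.6121 -0.6249 0.9228

o_n = [-0.7704, -0.0617, 0.2910]
J₁: ẑ×o_n = [0.0617, -0.7704, 0.0000], ω = ẑ
J2: z=[-0.6691, 0.7431, 0.0000] o=[0.2675, 0.2409, 0.0000] → [0.2163, 0.1947, 0.9738, -0.6691, 0.7431, 0.0000]
J3: z=[-0.6233, -0.5612, -0.5446] o=[0.3363, 0.3028, -0.1426] → [-0.4419, 0.8730, -0.3939, -0.6233, -0.5612, -0.5446]
J4: z=[-0.4796, 0.8244, -0.3006] o=[-0.0775, 0.2533, 0.3820] → [-0.1697, 0.1646, 0.7223, -0.4796, 0.8244, -0.3006]
V = J·q̇ = [0.1018, -0.8320, -0.6996, 0.6121, -0.6249, 0.9228]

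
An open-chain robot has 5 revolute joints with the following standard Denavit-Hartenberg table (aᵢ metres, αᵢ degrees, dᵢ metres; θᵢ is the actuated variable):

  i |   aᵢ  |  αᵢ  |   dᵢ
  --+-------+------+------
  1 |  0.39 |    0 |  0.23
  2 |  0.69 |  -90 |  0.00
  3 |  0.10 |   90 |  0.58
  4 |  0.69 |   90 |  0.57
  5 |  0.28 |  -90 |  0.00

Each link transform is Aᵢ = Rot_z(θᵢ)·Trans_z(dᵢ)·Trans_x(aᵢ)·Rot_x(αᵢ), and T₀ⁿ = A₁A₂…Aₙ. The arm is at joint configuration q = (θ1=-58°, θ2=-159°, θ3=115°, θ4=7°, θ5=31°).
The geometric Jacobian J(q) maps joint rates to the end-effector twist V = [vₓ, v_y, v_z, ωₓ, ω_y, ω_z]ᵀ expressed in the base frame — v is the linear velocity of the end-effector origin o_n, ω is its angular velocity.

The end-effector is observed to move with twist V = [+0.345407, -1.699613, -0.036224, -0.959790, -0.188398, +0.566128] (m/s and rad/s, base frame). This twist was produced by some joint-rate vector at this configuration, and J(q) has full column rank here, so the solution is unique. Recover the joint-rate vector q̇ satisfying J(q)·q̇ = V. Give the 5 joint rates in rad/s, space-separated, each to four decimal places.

0.7230 0.1130 0.4720 0.7060 -0.2580

o_n = [-0.9333, -0.3399, -0.9991]
J₁: ẑ×o_n = [0.3399, -0.9333, 0.0000], ω = ẑ
J2: z=[0.0000, 0.0000, 1.0000] o=[0.2067, -0.3307, 0.2300] → [0.0091, -1.1400, 0.0000, 0.0000, 0.0000, 1.0000]
J3: z=[-0.6018, -0.7986, 0.0000] o=[-0.3444, 0.0845, 0.2300] → [0.9816, -0.7397, -0.2149, -0.6018, -0.7986, 0.0000]
J4: z=[-0.7238, 0.5454, -0.4226] o=[-0.6597, -0.4041, 0.1394] → [-0.5938, -0.7084, 0.1027, -0.7238, 0.5454, -0.4226]
J5: z=[0.6385, 0.7617, -0.1105] o=[-0.8917, -0.3346, -0.7222] → [-0.2115, 0.1813, 0.0283, 0.6385, 0.7617, -0.1105]
q̇ = J⁺·V = [0.7230, 0.1130, 0.4720, 0.7060, -0.2580]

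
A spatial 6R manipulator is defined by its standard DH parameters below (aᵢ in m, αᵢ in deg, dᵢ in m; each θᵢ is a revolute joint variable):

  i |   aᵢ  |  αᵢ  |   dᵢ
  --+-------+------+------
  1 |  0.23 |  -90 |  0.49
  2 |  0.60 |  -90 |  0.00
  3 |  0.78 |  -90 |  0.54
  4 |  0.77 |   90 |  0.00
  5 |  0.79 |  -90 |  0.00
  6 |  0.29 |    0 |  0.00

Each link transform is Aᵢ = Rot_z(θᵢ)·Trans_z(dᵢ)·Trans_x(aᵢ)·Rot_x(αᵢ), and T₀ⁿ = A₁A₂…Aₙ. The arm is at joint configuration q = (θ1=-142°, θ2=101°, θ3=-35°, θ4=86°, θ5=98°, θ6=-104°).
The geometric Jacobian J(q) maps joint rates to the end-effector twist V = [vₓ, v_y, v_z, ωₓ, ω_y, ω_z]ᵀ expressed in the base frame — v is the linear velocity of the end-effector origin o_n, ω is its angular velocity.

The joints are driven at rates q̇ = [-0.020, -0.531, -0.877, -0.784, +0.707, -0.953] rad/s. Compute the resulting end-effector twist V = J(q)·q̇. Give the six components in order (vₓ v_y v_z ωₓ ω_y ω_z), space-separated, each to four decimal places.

0.7983 -1.4892 -0.0962 -1.0558 -1.3894 -0.6109

o_n = [0.0544, -0.0225, -1.4115]
J₁: ẑ×o_n = [0.0225, 0.0544, -0.0000], ω = ẑ
J2: z=[0.6157, -0.7880, 0.0000] o=[-0.1812, -0.1416, 0.4900] → [1.4984, 1.1707, 0.2590, 0.6157, -0.7880, 0.0000]
J3: z=[0.7735, 0.6044, 0.1908] o=[-0.0910, -0.0711, -0.0990] → [-0.8025, 1.0431, -0.0503, 0.7735, 0.6044, 0.1908]
J4: z=[-0.4181, 0.7129, -0.5630] o=[0.6982, -0.0223, -0.6231] → [-0.5622, 0.0328, 0.4590, -0.4181, 0.7129, -0.5630]
J5: z=[0.5291, -0.3127, -0.7888] o=[0.1296, -0.5056, -0.8129] → [0.5683, 0.3760, 0.2321, 0.5291, -0.3127, -0.7888]
J6: z=[0.7894, 0.5224, 0.3224] o=[-0.1163, 0.1211, -1.2263] → [-0.0505, 0.2013, -0.2026, 0.7894, 0.5224, 0.3224]
V = J·q̇ = [0.7983, -1.4892, -0.0962, -1.0558, -1.3894, -0.6109]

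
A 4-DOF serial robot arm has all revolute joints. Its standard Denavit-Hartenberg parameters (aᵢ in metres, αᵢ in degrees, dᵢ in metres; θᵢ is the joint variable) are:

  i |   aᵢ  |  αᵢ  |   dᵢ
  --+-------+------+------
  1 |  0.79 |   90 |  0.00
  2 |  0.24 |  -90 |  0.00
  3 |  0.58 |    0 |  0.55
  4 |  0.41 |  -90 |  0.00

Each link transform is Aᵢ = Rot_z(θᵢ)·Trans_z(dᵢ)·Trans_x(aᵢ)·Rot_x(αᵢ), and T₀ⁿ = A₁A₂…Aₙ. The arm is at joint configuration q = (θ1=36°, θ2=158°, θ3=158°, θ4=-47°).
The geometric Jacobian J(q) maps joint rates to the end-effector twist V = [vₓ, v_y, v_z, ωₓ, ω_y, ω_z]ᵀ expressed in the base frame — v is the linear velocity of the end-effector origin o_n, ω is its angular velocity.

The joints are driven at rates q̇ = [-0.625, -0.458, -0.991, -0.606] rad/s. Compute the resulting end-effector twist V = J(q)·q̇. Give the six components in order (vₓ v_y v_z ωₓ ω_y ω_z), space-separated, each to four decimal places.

o_n = [0.4533, 1.0710, -0.6765]
J₁: ẑ×o_n = [-1.0710, 0.4533, 0.0000], ω = ẑ
J2: z=[0.5878, -0.8090, 0.0000] o=[0.6391, 0.4644, 0.0000] → [0.5473, 0.3977, 0.2063, 0.5878, -0.8090, 0.0000]
J3: z=[-0.3031, -0.2202, -0.9272] o=[0.4591, 0.3336, 0.0899] → [0.8525, -0.2269, -0.2248, -0.3031, -0.2202, -0.9272]
J4: z=[-0.3031, -0.2202, -0.9272] o=[0.5681, 0.6813, -0.6215] → [0.3735, 0.0897, -0.1434, -0.3031, -0.2202, -0.9272]
V = J·q̇ = [-0.6525, -0.2950, 0.2152, 0.2148, 0.7222, 0.8557]

-0.6525 -0.2950 0.2152 0.2148 0.7222 0.8557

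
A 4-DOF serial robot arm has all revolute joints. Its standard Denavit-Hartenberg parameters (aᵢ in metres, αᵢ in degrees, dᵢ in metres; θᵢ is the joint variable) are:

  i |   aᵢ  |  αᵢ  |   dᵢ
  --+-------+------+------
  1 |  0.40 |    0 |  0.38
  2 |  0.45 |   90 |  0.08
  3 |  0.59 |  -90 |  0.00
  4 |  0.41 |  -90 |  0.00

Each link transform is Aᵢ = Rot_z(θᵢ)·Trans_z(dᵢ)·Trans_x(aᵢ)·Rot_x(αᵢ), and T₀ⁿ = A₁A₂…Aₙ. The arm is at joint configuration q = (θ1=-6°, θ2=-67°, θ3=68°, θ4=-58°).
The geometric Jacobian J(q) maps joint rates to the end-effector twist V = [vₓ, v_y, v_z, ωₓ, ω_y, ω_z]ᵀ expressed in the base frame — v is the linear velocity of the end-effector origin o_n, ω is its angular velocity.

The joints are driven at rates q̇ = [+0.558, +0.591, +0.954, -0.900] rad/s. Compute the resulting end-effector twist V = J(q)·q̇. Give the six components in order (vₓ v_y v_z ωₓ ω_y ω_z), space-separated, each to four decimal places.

o_n = [0.2853, -0.8630, 1.2085]
J₁: ẑ×o_n = [0.8630, 0.2853, -0.0000], ω = ẑ
J2: z=[0.0000, 0.0000, 1.0000] o=[0.3978, -0.0418, 0.3800] → [0.8212, -0.1125, 0.0000, 0.0000, 0.0000, 1.0000]
J3: z=[-0.9563, -0.2924, 0.0000] o=[0.5294, -0.4721, 0.4600] → [-0.2188, 0.7158, 0.3024, -0.9563, -0.2924, 0.0000]
J4: z=[-0.2711, 0.8867, 0.3746] o=[0.5940, -0.6835, 1.0070] → [0.2459, -0.0610, 0.3224, -0.2711, 0.8867, 0.3746]
V = J·q̇ = [0.5368, 0.8305, -0.0016, -0.6683, -1.0769, 0.8119]

0.5368 0.8305 -0.0016 -0.6683 -1.0769 0.8119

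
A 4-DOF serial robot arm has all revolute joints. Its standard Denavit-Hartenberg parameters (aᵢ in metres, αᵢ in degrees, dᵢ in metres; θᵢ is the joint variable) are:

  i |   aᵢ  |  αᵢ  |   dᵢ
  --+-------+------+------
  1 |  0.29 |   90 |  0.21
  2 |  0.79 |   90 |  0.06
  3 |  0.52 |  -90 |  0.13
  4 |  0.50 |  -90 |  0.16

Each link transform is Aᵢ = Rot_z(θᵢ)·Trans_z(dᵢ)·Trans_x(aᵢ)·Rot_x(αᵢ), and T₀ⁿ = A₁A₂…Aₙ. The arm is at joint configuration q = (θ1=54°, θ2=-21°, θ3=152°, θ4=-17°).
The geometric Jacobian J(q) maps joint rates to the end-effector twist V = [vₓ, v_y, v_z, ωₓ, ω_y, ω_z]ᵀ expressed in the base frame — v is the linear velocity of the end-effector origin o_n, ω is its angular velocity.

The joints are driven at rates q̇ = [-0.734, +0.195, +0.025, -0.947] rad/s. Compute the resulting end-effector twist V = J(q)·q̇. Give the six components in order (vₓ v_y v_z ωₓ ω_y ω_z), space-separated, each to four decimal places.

o_n = [0.3343, -0.1988, 0.0118]
J₁: ẑ×o_n = [0.1988, 0.3343, -0.0000], ω = ẑ
J2: z=[0.8090, -0.5878, 0.0000] o=[0.1705, 0.2346, 0.2100] → [0.1165, 0.1603, -0.2544, 0.8090, -0.5878, 0.0000]
J3: z=[-0.2106, -0.2899, -0.9336] o=[0.6525, 0.7960, -0.0731] → [-0.9534, 0.3149, 0.1173, -0.2106, -0.2899, -0.9336]
J4: z=[-0.9719, 0.1644, 0.1682] o=[0.5707, 0.2681, -0.0299] → [0.0854, 0.0008, 0.4926, -0.9719, 0.1644, 0.1682]
V = J·q̇ = [-0.2279, -0.2070, -0.5132, 1.0729, -0.2776, -0.9167]

-0.2279 -0.2070 -0.5132 1.0729 -0.2776 -0.9167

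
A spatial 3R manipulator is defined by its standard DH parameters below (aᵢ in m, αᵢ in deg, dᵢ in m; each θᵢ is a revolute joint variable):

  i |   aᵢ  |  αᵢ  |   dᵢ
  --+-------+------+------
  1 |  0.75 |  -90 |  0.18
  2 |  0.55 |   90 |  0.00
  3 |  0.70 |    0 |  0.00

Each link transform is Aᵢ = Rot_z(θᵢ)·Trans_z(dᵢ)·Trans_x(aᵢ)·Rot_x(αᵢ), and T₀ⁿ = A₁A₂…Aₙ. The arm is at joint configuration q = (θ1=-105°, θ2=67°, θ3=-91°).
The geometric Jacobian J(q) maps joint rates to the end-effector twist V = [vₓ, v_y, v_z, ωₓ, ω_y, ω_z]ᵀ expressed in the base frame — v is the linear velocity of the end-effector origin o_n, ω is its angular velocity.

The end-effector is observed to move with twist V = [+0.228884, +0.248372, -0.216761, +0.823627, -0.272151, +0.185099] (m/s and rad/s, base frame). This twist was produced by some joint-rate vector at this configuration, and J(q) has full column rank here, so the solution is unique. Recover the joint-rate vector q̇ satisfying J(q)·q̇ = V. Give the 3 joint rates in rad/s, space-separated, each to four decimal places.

o_n = [-0.9245, -0.7463, -0.3150]
J₁: ẑ×o_n = [0.7463, -0.9245, 0.0000], ω = ẑ
J2: z=[0.9659, -0.2588, 0.0000] o=[-0.1941, -0.7244, 0.1800] → [0.1281, 0.4782, -0.2101, 0.9659, -0.2588, 0.0000]
J3: z=[-0.2382, -0.8891, 0.3907] o=[-0.2497, -0.9320, -0.3263] → [-0.0826, -0.2610, -0.6443, -0.2382, -0.8891, 0.3907]
q̇ = J⁺·V = [0.1640, 0.8660, 0.0540]

0.1640 0.8660 0.0540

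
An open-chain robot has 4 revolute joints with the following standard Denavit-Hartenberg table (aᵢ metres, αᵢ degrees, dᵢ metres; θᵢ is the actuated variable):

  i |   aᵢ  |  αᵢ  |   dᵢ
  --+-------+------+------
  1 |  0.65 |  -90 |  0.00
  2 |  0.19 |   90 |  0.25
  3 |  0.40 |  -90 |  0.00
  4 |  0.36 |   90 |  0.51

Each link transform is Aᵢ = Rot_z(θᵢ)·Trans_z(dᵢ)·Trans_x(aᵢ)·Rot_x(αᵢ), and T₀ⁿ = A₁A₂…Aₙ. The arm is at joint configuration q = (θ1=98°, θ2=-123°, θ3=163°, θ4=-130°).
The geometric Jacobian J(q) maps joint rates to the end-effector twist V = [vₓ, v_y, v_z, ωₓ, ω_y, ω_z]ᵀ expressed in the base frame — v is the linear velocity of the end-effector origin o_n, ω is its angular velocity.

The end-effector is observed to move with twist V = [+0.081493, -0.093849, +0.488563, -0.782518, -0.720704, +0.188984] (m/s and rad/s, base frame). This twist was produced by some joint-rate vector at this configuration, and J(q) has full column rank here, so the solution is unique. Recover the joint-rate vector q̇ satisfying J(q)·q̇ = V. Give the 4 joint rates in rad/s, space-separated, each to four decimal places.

o_n = [0.1192, 0.5058, -0.2511]
J₁: ẑ×o_n = [-0.5058, 0.1192, 0.0000], ω = ẑ
J2: z=[-0.9903, -0.1392, 0.0000] o=[-0.0905, 0.6437, 0.0000] → [0.0349, -0.2487, 0.1657, -0.9903, -0.1392, 0.0000]
J3: z=[0.1167, -0.8305, -0.5446] o=[-0.3236, 0.5064, 0.1593] → [0.3406, -0.1933, 0.3677, 0.1167, -0.8305, -0.5446]
J4: z=[0.9248, 0.2908, -0.2452] o=[-0.4684, 0.6964, -0.1615] → [-0.0728, -0.0612, -0.3472, 0.9248, 0.2908, -0.2452]
q̇ = J⁺·V = [0.3520, 0.2450, 0.5960, -0.6590]

0.3520 0.2450 0.5960 -0.6590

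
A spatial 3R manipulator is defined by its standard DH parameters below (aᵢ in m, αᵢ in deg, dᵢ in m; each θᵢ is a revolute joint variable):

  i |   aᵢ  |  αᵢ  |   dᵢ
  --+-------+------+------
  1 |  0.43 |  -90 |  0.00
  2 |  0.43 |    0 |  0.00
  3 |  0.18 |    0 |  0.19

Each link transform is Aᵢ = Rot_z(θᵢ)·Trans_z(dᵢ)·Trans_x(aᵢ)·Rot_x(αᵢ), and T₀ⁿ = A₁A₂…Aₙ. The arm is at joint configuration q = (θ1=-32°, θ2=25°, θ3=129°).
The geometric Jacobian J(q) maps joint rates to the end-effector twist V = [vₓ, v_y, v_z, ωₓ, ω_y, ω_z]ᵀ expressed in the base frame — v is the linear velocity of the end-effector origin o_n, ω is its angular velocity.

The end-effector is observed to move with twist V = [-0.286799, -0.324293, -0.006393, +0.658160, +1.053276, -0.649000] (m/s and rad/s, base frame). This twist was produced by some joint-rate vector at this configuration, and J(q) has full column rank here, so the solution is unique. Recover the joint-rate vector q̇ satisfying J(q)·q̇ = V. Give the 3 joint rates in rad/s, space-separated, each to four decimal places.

o_n = [0.6586, -0.1875, -0.2606]
J₁: ẑ×o_n = [0.1875, 0.6586, -0.0000], ω = ẑ
J2: z=[0.5299, 0.8480, 0.0000] o=[0.3647, -0.2279, 0.0000] → [-0.2210, 0.1381, -0.2279, 0.5299, 0.8480, 0.0000]
J3: z=[0.5299, 0.8480, 0.0000] o=[0.6952, -0.4344, -0.1817] → [-0.0669, 0.0418, 0.1618, 0.5299, 0.8480, 0.0000]
q̇ = J⁺·V = [-0.6490, 0.5320, 0.7100]

-0.6490 0.5320 0.7100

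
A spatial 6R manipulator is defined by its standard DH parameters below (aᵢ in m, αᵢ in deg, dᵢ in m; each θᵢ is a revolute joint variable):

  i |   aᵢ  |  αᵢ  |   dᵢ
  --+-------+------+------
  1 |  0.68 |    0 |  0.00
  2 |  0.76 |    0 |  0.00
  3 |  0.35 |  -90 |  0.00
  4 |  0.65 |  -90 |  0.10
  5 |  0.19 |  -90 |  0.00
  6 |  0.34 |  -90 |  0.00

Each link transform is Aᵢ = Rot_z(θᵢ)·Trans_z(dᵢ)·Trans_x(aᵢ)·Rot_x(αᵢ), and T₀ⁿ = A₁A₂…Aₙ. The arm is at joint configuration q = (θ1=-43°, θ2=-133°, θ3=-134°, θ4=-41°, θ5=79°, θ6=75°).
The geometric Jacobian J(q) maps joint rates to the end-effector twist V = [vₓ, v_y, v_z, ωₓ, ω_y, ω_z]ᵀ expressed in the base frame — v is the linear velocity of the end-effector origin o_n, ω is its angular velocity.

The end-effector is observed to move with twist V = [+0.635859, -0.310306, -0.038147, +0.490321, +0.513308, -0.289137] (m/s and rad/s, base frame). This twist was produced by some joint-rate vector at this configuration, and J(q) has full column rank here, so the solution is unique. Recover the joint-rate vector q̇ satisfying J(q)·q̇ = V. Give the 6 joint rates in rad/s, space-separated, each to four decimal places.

o_n = [0.2992, -0.1184, 0.7091]
J₁: ẑ×o_n = [0.1184, 0.2992, -0.0000], ω = ẑ
J2: z=[0.0000, 0.0000, 1.0000] o=[0.4973, -0.4638, 0.0000] → [-0.3454, -0.1982, 0.0000, 0.0000, 0.0000, 1.0000]
J3: z=[0.0000, 0.0000, 1.0000] o=[-0.2608, -0.5168, 0.0000] → [-0.3984, 0.5600, 0.0000, 0.0000, 0.0000, 1.0000]
J4: z=[-0.7660, 0.6428, 0.0000] o=[-0.0359, -0.2487, 0.0000] → [0.4558, 0.5432, -0.3151, -0.7660, 0.6428, 0.0000]
J5: z=[0.4217, 0.5026, -0.7547] o=[0.2029, 0.1914, 0.4264] → [-0.0917, -0.1919, -0.1790, 0.4217, 0.5026, -0.7547]
J6: z=[-0.3300, -0.6902, -0.6440] o=[0.3633, 0.0925, 0.4502] → [-0.3145, 0.1268, 0.0253, -0.3300, -0.6902, -0.6440]
q̇ = J⁺·V = [0.8500, -0.4680, -0.7450, -0.1590, 0.4090, -0.5940]

0.8500 -0.4680 -0.7450 -0.1590 0.4090 -0.5940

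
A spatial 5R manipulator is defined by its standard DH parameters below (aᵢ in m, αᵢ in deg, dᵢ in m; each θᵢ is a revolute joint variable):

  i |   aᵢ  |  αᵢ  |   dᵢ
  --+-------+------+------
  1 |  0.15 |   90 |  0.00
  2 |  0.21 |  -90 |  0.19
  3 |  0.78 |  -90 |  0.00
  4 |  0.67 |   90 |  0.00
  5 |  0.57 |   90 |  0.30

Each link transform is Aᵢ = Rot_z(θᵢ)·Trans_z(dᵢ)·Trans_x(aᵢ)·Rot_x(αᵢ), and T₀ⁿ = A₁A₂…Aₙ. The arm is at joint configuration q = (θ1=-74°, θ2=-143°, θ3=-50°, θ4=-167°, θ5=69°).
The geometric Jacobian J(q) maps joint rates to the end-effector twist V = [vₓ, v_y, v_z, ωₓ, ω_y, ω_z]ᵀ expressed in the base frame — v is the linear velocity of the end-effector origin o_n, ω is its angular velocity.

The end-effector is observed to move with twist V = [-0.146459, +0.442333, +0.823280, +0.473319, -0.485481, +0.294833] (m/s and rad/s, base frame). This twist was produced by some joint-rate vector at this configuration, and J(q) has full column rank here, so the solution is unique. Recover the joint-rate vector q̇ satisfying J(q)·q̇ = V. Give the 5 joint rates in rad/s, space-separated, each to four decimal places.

0.3250 -0.6550 0.5530 -0.5660 0.1740

o_n = [0.1580, 0.3879, -0.2414]
J₁: ẑ×o_n = [-0.3879, 0.1580, 0.0000], ω = ẑ
J2: z=[-0.9613, -0.2756, 0.0000] o=[0.0413, -0.1442, 0.0000] → [0.0665, -0.2321, -0.4793, -0.9613, -0.2756, 0.0000]
J3: z=[0.1659, -0.5785, -0.7986] o=[-0.1875, -0.0353, -0.1264] → [0.4045, -0.2569, 0.2701, 0.1659, -0.5785, -0.7986]
J4: z=[0.4493, 0.7653, -0.4610] o=[-0.8723, 0.1849, -0.4281] → [0.2365, -0.5588, -0.6972, 0.4493, 0.7653, -0.4610]
J5: z=[0.0358, 0.5002, 0.8652] o=[-0.2742, -0.0866, -0.2959] → [-0.3833, 0.3720, -0.1991, 0.0358, 0.5002, 0.8652]
q̇ = J⁺·V = [0.3250, -0.6550, 0.5530, -0.5660, 0.1740]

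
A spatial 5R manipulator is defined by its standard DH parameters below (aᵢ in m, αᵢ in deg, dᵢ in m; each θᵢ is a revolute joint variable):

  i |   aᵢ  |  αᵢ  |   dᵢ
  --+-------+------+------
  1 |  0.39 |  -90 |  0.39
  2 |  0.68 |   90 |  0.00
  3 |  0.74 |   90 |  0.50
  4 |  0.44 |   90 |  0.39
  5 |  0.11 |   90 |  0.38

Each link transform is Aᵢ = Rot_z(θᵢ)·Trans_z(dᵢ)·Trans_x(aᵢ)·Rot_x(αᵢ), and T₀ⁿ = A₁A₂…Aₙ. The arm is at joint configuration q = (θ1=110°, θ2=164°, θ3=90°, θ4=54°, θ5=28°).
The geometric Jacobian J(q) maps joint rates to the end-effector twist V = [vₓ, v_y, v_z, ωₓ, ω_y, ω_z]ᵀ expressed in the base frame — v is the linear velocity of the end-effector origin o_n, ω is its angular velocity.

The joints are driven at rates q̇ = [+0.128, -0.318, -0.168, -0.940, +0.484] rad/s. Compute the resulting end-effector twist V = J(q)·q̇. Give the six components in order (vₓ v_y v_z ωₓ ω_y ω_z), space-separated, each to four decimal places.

0.0558 -0.2895 0.2259 -0.3355 0.7067 0.8221

o_n = [-1.1126, -0.9287, -0.6028]
J₁: ẑ×o_n = [0.9287, -1.1126, 0.0000], ω = ẑ
J2: z=[-0.9397, -0.3420, 0.0000] o=[-0.1334, 0.3665, 0.3900] → [0.3396, -0.9329, 0.8822, -0.9397, -0.3420, 0.0000]
J3: z=[-0.0943, 0.2590, -0.9613] o=[0.0902, -0.2478, 0.2026] → [-0.8632, 1.0803, 0.3757, -0.0943, 0.2590, -0.9613]
J4: z=[0.3288, -0.9033, -0.2756] o=[-0.6523, -0.3713, -0.2781] → [0.1397, 0.2336, -0.5990, 0.3288, -0.9033, -0.2756]
J5: z=[-0.7048, -0.4289, 0.5650] o=[-0.8007, -0.7199, -0.7277] → [0.0644, -0.0882, 0.0134, -0.7048, -0.4289, 0.5650]
V = J·q̇ = [0.0558, -0.2895, 0.2259, -0.3355, 0.7067, 0.8221]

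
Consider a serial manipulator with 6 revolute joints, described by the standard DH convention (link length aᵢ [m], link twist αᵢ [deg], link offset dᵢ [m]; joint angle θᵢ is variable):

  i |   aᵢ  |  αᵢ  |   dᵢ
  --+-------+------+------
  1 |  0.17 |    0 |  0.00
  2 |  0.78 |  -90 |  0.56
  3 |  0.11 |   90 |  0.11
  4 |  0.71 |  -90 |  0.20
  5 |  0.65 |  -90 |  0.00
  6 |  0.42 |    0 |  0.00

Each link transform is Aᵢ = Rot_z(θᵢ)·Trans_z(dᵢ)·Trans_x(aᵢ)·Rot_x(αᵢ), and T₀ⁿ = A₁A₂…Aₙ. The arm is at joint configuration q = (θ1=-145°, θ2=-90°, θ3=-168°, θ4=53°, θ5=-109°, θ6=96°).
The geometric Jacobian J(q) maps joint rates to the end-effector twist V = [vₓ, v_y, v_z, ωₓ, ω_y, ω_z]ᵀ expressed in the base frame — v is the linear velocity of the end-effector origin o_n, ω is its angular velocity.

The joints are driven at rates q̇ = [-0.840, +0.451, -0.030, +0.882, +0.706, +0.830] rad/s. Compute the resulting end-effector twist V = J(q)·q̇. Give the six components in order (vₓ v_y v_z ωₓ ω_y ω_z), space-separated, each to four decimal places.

o_n = [-0.2921, -0.3466, -0.0398]
J₁: ẑ×o_n = [0.3466, -0.2921, 0.0000], ω = ẑ
J2: z=[0.0000, 0.0000, 1.0000] o=[-0.1393, -0.0975, 0.0000] → [0.2491, -0.1528, 0.0000, 0.0000, 0.0000, 1.0000]
J3: z=[-0.8192, -0.5736, 0.0000] o=[-0.5866, 0.5414, 0.5600] → [0.3440, -0.4913, 0.8964, -0.8192, -0.5736, 0.0000]
J4: z=[0.1193, -0.1703, -0.9781] o=[-0.6150, 0.3902, 0.5829] → [-0.6147, -0.2417, -0.0329, 0.1193, -0.1703, -0.9781]
J5: z=[-0.9410, 0.2947, -0.1660] o=[-0.8159, -0.3115, 0.4761] → [-0.1579, -0.5725, -0.1213, -0.9410, 0.2947, -0.1660]
J6: z=[-0.2605, -0.9445, -0.2001] o=[-0.6757, -0.2172, -0.1516] → [-0.1315, -0.0477, 0.3960, -0.2605, -0.9445, -0.2001]
V = J·q̇ = [-0.9519, -0.4657, 0.1872, -0.7508, -0.7089, -1.5351]

-0.9519 -0.4657 0.1872 -0.7508 -0.7089 -1.5351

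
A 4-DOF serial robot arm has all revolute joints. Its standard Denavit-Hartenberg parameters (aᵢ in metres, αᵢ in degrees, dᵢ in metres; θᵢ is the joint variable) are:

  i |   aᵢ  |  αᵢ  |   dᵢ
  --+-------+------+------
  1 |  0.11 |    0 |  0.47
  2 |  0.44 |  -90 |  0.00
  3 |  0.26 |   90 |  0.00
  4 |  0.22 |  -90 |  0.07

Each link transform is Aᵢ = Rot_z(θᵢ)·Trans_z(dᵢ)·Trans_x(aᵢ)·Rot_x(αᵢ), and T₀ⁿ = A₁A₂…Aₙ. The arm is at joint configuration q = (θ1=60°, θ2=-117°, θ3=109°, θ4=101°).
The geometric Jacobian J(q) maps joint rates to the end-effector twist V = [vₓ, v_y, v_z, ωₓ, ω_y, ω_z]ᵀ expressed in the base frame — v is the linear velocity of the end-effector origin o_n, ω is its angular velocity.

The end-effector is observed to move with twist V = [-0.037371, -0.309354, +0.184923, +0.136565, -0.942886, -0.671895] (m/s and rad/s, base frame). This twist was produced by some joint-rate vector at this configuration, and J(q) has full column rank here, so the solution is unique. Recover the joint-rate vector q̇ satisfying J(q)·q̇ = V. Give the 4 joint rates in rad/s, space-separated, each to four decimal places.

o_n = [0.4731, -0.1521, 0.2411]
J₁: ẑ×o_n = [0.1521, 0.4731, -0.0000], ω = ẑ
J2: z=[0.0000, 0.0000, 1.0000] o=[0.0550, 0.0953, 0.4700] → [0.2474, 0.4181, -0.0000, 0.0000, 0.0000, 1.0000]
J3: z=[0.8387, 0.5446, 0.0000] o=[0.2946, -0.2738, 0.4700] → [-0.1247, 0.1920, 0.0048, 0.8387, 0.5446, 0.0000]
J4: z=[0.5150, -0.7930, -0.3256] o=[0.2485, -0.2028, 0.2242] → [0.0031, -0.0818, 0.2042, 0.5150, -0.7930, -0.3256]
q̇ = J⁺·V = [-0.0270, -0.3470, -0.3990, 0.9150]

-0.0270 -0.3470 -0.3990 0.9150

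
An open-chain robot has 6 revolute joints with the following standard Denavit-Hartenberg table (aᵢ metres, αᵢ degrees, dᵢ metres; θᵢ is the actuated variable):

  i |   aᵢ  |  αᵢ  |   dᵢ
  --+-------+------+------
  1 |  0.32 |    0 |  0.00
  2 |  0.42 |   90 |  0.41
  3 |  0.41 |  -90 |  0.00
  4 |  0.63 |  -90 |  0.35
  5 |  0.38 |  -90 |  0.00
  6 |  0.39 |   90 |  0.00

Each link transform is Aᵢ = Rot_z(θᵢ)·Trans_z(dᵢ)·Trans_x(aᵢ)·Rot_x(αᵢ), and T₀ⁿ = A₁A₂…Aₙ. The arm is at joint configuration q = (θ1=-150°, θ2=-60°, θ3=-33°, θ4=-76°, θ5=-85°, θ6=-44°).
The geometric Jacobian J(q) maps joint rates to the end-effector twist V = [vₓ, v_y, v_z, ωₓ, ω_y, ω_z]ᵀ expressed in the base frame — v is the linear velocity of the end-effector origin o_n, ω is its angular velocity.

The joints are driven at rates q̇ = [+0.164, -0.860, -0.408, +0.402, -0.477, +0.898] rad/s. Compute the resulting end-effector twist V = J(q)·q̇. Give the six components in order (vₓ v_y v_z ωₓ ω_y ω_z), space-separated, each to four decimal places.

0.5620 0.5328 -0.2449 0.3140 0.4831 -0.2903

o_n = [-1.4250, 1.1974, 0.7983]
J₁: ẑ×o_n = [-1.1974, -1.4250, 0.0000], ω = ẑ
J2: z=[0.0000, 0.0000, 1.0000] o=[-0.2771, -0.1600, 0.0000] → [-1.3574, -1.1479, 0.0000, 0.0000, 0.0000, 1.0000]
J3: z=[0.5000, 0.8660, 0.0000] o=[-0.6409, 0.0500, 0.4100] → [0.3363, -0.1942, 1.2528, 0.5000, 0.8660, 0.0000]
J4: z=[-0.4717, 0.2723, 0.8387] o=[-0.9386, 0.2219, 0.1867] → [-0.6516, -0.1194, -0.3277, -0.4717, 0.2723, 0.8387]
J5: z=[-0.8257, 0.1974, -0.5285] o=[-0.9088, 0.9105, 0.3972] → [0.2308, 0.6040, -0.1350, -0.8257, 0.1974, -0.5285]
J6: z=[0.3494, 0.9144, -0.2044] o=[-1.0771, 1.0448, 0.7103] → [0.1117, 0.0404, 0.3715, 0.3494, 0.9144, -0.2044]
V = J·q̇ = [0.5620, 0.5328, -0.2449, 0.3140, 0.4831, -0.2903]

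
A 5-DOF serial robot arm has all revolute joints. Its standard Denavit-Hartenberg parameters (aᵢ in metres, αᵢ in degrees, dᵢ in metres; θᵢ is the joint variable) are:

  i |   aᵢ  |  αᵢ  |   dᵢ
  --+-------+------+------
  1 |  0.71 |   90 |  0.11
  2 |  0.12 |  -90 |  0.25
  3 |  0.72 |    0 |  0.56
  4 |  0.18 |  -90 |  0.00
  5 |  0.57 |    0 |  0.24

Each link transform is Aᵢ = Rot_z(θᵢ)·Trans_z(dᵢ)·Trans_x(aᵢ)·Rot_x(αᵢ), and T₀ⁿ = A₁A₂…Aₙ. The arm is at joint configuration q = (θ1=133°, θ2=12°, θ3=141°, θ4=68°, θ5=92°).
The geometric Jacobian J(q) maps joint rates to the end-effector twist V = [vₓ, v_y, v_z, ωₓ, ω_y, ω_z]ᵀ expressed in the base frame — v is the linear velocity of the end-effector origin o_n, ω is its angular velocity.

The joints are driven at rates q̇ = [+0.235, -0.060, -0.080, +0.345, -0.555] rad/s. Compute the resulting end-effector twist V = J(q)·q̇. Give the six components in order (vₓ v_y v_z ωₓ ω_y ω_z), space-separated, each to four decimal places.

o_n = [-0.1148, 0.2469, 0.0042]
J₁: ẑ×o_n = [-0.2469, -0.1148, 0.0000], ω = ẑ
J2: z=[0.7314, 0.6820, 0.0000] o=[-0.4842, 0.5193, 0.1100] → [-0.0721, 0.0773, -0.4511, 0.7314, 0.6820, 0.0000]
J3: z=[0.1418, -0.1521, 0.9781] o=[-0.3814, 0.7756, 0.1349] → [0.5370, 0.2793, -0.0344, 0.1418, -0.1521, 0.9781]
J4: z=[0.1418, -0.1521, 0.9781] o=[-0.2601, -0.0189, 0.5664] → [-0.1745, 0.2218, 0.0598, 0.1418, -0.1521, 0.9781]
J5: z=[0.3162, 0.9433, 0.1008] o=[-0.0913, -0.0720, 0.5336] → [-0.5315, 0.1650, 0.1230, 0.3162, 0.9433, 0.1008]
V = J·q̇ = [0.1381, -0.0690, -0.0178, -0.1818, -0.6048, 0.4383]

0.1381 -0.0690 -0.0178 -0.1818 -0.6048 0.4383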